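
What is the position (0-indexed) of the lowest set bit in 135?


0b10000111. Lowest set bit at position 0

0


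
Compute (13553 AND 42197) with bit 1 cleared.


Step 1: 13553 & 42197 = 9425
Step 2: 9425 & ~(1 << 1) = 9425

9425


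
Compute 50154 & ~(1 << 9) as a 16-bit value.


50154 & ~(1 << 9) = 49642

49642


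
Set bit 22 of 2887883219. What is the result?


2887883219 | (1 << 22) = 2887883219 | 4194304 = 2892077523

2892077523


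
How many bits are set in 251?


0b11111011 has 7 set bits

7


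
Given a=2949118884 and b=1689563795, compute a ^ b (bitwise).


2949118884 ^ 1689563795 = 3413330231

3413330231


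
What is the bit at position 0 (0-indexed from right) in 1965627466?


0b1110101001010010001100001001010, position 0 = 0

0


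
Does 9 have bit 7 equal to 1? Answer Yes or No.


0b1001, bit 7 = 0. No

No


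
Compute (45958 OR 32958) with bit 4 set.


Step 1: 45958 | 32958 = 46014
Step 2: 46014 | (1 << 4) = 46014 | 16 = 46014

46014


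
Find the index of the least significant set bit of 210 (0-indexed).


0b11010010. Lowest set bit at position 1

1


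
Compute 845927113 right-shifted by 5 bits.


0b110010011010111101001011001001 >> 5 = 0b1100100110101111010010110 = 26435222

26435222


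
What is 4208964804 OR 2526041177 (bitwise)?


0b11111010110111111011010011000100 | 0b10010110100100000101010001011001 = 0b11111110110111111111010011011101 = 4276090077

4276090077


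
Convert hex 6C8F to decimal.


6C8F hex = 27791 decimal

27791


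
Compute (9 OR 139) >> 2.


Step 1: 9 | 139 = 139
Step 2: 139 >> 2 = 34

34


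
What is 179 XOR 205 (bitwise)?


0b10110011 ^ 0b11001101 = 0b1111110 = 126

126


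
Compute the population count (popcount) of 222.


0b11011110 has 6 set bits

6


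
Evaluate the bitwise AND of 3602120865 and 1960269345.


0b11010110101101000000000010100001 & 0b1110100110101110101011000100001 = 0b1010100100101000000000000100001 = 1418985505

1418985505


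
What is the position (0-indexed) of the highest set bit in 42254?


0b1010010100001110. Highest set bit at position 15

15


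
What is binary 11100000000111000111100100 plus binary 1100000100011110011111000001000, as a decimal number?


11100000000111000111100100 + 1100000100011110011111000001000 = 1100100000011111010111111101100 = 1678749676

1678749676


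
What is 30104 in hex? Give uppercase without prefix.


30104 = 7598 hex

7598


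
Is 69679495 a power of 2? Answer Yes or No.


0b100001001110011100110000111. Multiple bits set => No

No


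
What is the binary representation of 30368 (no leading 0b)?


30368 = 111011010100000 in binary

111011010100000


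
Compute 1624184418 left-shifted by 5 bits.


0b1100000110011110001011001100010 << 5 = 0b110000011001111000101100110001000000 = 51973901376

51973901376


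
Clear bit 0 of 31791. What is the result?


31791 & ~(1 << 0) = 31790

31790


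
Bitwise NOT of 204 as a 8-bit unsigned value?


~0b11001100 = 0b110011 = 51 (8-bit unsigned)

51


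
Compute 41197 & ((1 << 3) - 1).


41197 & 7 = 5

5


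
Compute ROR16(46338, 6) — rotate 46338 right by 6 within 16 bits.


Rotate 0b1011010100000010 right by 6 (16-bit) = 0b101011010100 = 2772

2772


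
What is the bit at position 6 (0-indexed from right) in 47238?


0b1011100010000110, position 6 = 0

0


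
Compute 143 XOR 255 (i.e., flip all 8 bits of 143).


143 ^ 255 = 112

112


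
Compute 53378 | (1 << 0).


53378 | (1 << 0) = 53378 | 1 = 53379

53379


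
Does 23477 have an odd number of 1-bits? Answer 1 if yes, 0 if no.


0b101101110110101 has 10 ones => parity 0

0


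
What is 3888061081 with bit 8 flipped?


3888061081 ^ (1 << 8) = 3888061081 ^ 256 = 3888061337

3888061337


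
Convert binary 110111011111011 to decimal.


110111011111011 in decimal = 28411

28411


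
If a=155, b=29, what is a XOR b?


155 ^ 29 = 134

134


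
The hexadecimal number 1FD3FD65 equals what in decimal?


1FD3FD65 hex = 533986661 decimal

533986661


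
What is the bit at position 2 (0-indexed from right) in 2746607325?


0b10100011101101011110011011011101, position 2 = 1

1


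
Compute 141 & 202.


0b10001101 & 0b11001010 = 0b10001000 = 136

136


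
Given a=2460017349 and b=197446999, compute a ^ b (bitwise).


2460017349 ^ 197446999 = 2573479826

2573479826


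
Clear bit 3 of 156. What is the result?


156 & ~(1 << 3) = 148

148


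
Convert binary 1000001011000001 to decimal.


1000001011000001 in decimal = 33473

33473


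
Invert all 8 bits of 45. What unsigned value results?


45 ^ 255 = 210

210


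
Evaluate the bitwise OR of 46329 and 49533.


0b1011010011111001 | 0b1100000101111101 = 0b1111010111111101 = 62973

62973


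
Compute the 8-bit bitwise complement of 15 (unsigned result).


~0b1111 = 0b11110000 = 240 (8-bit unsigned)

240


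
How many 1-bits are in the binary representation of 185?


0b10111001 has 5 set bits

5


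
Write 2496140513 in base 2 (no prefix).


2496140513 = 10010100110010000001010011100001 in binary

10010100110010000001010011100001


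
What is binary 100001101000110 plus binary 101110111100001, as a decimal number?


100001101000110 + 101110111100001 = 1010000100100111 = 41255

41255


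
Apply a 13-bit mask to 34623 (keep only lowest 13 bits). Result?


34623 & 8191 = 1855

1855


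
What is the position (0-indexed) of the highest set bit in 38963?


0b1001100000110011. Highest set bit at position 15

15


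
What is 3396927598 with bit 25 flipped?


3396927598 ^ (1 << 25) = 3396927598 ^ 33554432 = 3363373166

3363373166


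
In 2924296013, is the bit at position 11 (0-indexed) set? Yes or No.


0b10101110010011010011011101001101, bit 11 = 0. No

No


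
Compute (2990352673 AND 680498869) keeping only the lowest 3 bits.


Step 1: 2990352673 & 680498869 = 537722913
Step 2: 537722913 & 7 = 1

1


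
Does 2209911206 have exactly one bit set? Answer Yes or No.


0b10000011101110001001000110100110. Multiple bits set => No

No


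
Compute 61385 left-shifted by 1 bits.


0b1110111111001001 << 1 = 0b11101111110010010 = 122770

122770


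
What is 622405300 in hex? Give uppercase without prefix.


622405300 = 251926B4 hex

251926B4


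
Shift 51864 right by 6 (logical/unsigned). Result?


0b1100101010011000 >> 6 = 0b1100101010 = 810

810


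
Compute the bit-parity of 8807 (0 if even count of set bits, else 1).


0b10001001100111 has 7 ones => parity 1

1


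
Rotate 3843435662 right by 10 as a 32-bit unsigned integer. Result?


Rotate 0b11100101000101100010110010001110 right by 10 (32-bit) = 0b100011101110010100010110001011 = 599344523

599344523


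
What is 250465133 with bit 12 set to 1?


250465133 | (1 << 12) = 250465133 | 4096 = 250469229

250469229


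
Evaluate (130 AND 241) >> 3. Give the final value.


Step 1: 130 & 241 = 128
Step 2: 128 >> 3 = 16

16


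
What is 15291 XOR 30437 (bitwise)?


0b11101110111011 ^ 0b111011011100101 = 0b100110101011110 = 19806

19806


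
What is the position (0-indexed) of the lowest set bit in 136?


0b10001000. Lowest set bit at position 3

3


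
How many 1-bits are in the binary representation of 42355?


0b1010010101110011 has 9 set bits

9


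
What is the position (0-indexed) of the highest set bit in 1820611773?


0b1101100100001000101010010111101. Highest set bit at position 30

30


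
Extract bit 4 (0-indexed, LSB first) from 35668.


0b1000101101010100, position 4 = 1

1


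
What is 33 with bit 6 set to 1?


33 | (1 << 6) = 33 | 64 = 97

97


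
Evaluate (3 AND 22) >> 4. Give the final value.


Step 1: 3 & 22 = 2
Step 2: 2 >> 4 = 0

0


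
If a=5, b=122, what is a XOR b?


5 ^ 122 = 127

127


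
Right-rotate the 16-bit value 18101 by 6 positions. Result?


Rotate 0b100011010110101 right by 6 (16-bit) = 0b1101010100011010 = 54554

54554


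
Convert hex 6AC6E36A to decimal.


6AC6E36A hex = 1791419242 decimal

1791419242


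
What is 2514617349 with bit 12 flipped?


2514617349 ^ (1 << 12) = 2514617349 ^ 4096 = 2514621445

2514621445


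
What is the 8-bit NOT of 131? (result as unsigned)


~0b10000011 = 0b1111100 = 124 (8-bit unsigned)

124


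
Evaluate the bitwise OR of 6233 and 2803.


0b1100001011001 | 0b101011110011 = 0b1101011111011 = 6907

6907


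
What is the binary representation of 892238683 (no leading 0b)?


892238683 = 110101001011100111101101011011 in binary

110101001011100111101101011011


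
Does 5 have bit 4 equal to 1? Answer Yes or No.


0b101, bit 4 = 0. No

No


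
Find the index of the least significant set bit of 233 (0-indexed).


0b11101001. Lowest set bit at position 0

0


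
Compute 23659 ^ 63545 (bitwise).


0b101110001101011 ^ 0b1111100000111001 = 0b1010010001010010 = 42066

42066


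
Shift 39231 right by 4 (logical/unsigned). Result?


0b1001100100111111 >> 4 = 0b100110010011 = 2451

2451


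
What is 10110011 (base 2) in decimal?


10110011 in decimal = 179

179


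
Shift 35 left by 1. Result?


0b100011 << 1 = 0b1000110 = 70

70


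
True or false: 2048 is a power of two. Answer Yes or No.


0b100000000000. Only one bit set => Yes

Yes


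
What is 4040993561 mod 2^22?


4040993561 & 4194303 = 1878809

1878809


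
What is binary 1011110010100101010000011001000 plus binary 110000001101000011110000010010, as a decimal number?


1011110010100101010000011001000 + 110000001101000011110000010010 = 10001110100001101101110011011010 = 2391203034

2391203034


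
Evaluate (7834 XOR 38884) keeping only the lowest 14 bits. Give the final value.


Step 1: 7834 ^ 38884 = 35198
Step 2: 35198 & 16383 = 2430

2430


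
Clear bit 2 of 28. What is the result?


28 & ~(1 << 2) = 24

24


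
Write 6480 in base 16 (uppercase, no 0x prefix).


6480 = 1950 hex

1950


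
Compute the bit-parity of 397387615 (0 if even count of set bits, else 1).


0b10111101011111010011101011111 has 21 ones => parity 1

1


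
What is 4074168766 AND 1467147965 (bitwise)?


0b11110010110101101110000110111110 & 0b1010111011100101110011010111101 = 0b1010010010100101110000010111100 = 1381163196

1381163196


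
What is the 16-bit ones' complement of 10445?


10445 ^ 65535 = 55090

55090


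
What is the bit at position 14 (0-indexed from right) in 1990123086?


0b1110110100111101101111001001110, position 14 = 1

1


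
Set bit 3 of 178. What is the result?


178 | (1 << 3) = 178 | 8 = 186

186


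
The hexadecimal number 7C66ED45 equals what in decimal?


7C66ED45 hex = 2087120197 decimal

2087120197


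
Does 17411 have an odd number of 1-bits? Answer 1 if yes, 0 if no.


0b100010000000011 has 4 ones => parity 0

0


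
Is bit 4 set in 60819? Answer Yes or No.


0b1110110110010011, bit 4 = 1. Yes

Yes


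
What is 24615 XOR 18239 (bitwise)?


0b110000000100111 ^ 0b100011100111111 = 0b10011100011000 = 10008

10008


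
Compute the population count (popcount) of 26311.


0b110011011000111 has 9 set bits

9


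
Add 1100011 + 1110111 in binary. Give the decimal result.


1100011 + 1110111 = 11011010 = 218

218


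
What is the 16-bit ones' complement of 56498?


56498 ^ 65535 = 9037

9037


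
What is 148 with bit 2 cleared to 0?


148 & ~(1 << 2) = 144

144


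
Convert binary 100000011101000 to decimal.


100000011101000 in decimal = 16616

16616


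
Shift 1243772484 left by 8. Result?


0b1001010001000100111011001000100 << 8 = 0b100101000100010011101100100010000000000 = 318405755904

318405755904


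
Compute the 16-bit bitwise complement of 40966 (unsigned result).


~0b1010000000000110 = 0b101111111111001 = 24569 (16-bit unsigned)

24569


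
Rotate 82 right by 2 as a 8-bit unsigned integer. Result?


Rotate 0b1010010 right by 2 (8-bit) = 0b10010100 = 148

148


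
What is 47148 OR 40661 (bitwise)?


0b1011100000101100 | 0b1001111011010101 = 0b1011111011111101 = 48893

48893


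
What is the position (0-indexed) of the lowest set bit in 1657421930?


0b1100010110010100100000001101010. Lowest set bit at position 1

1


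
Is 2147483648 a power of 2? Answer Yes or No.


0b10000000000000000000000000000000. Only one bit set => Yes

Yes


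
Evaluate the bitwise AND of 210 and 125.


0b11010010 & 0b1111101 = 0b1010000 = 80

80


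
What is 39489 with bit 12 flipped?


39489 ^ (1 << 12) = 39489 ^ 4096 = 35393

35393


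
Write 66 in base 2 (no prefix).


66 = 1000010 in binary

1000010


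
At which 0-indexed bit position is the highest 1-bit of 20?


0b10100. Highest set bit at position 4

4


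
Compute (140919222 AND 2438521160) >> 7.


Step 1: 140919222 & 2438521160 = 4210944
Step 2: 4210944 >> 7 = 32898

32898


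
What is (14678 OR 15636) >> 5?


Step 1: 14678 | 15636 = 15702
Step 2: 15702 >> 5 = 490

490


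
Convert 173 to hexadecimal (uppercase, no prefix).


173 = AD hex

AD


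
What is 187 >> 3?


0b10111011 >> 3 = 0b10111 = 23

23


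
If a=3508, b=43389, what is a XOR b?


3508 ^ 43389 = 42185

42185


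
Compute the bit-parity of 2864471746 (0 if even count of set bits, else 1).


0b10101010101111000101111011000010 has 17 ones => parity 1

1


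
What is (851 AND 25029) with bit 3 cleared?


Step 1: 851 & 25029 = 321
Step 2: 321 & ~(1 << 3) = 321

321


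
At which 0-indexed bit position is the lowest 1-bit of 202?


0b11001010. Lowest set bit at position 1

1


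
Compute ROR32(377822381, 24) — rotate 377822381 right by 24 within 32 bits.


Rotate 0b10110100001010001110010101101 right by 24 (32-bit) = 0b10000101000111001010110100010110 = 2233249046

2233249046


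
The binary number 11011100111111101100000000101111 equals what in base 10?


11011100111111101100000000101111 in decimal = 3707682863

3707682863


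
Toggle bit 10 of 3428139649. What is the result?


3428139649 ^ (1 << 10) = 3428139649 ^ 1024 = 3428140673

3428140673


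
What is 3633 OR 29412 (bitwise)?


0b111000110001 | 0b111001011100100 = 0b111111011110101 = 32501

32501


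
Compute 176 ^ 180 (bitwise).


0b10110000 ^ 0b10110100 = 0b100 = 4

4


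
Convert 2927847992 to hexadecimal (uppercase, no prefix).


2927847992 = AE836A38 hex

AE836A38


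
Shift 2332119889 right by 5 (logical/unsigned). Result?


0b10001011000000010101001101010001 >> 5 = 0b100010110000000101010011010 = 72878746

72878746


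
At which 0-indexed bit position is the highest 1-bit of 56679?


0b1101110101100111. Highest set bit at position 15

15


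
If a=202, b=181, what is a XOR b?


202 ^ 181 = 127

127


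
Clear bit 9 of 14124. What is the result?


14124 & ~(1 << 9) = 13612

13612


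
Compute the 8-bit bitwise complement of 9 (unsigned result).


~0b1001 = 0b11110110 = 246 (8-bit unsigned)

246


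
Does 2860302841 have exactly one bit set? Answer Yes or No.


0b10101010011111001100000111111001. Multiple bits set => No

No


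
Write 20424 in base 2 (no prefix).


20424 = 100111111001000 in binary

100111111001000


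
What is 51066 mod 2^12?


51066 & 4095 = 1914

1914


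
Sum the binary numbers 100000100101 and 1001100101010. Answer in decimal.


100000100101 + 1001100101010 = 1101101001111 = 6991

6991


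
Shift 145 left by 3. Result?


0b10010001 << 3 = 0b10010001000 = 1160

1160


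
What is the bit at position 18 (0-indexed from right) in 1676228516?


0b1100011111010010011011110100100, position 18 = 0

0


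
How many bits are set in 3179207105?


0b10111101011111101101100111000001 has 20 set bits

20


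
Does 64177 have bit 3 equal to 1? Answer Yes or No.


0b1111101010110001, bit 3 = 0. No

No


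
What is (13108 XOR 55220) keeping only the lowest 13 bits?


Step 1: 13108 ^ 55220 = 58496
Step 2: 58496 & 8191 = 1152

1152


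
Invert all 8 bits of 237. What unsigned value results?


237 ^ 255 = 18

18


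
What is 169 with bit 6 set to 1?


169 | (1 << 6) = 169 | 64 = 233

233


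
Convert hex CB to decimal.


CB hex = 203 decimal

203


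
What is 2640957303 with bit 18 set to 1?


2640957303 | (1 << 18) = 2640957303 | 262144 = 2641219447

2641219447


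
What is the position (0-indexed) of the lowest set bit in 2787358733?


0b10100110001000111011100000001101. Lowest set bit at position 0

0


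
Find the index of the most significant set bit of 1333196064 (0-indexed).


0b1001111011101101111010100100000. Highest set bit at position 30

30


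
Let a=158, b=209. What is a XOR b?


158 ^ 209 = 79

79


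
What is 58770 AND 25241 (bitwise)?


0b1110010110010010 & 0b110001010011001 = 0b110000010010000 = 24720

24720


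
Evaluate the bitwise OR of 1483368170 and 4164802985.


0b1011000011010100110011011101010 | 0b11111000001111011101100110101001 = 0b11111000011111111111111111101011 = 4169138155

4169138155


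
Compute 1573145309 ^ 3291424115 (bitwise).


0b1011101110001000100101011011101 ^ 0b11000100001011110010010101110011 = 0b10011001111010110110111110101110 = 2582343598

2582343598


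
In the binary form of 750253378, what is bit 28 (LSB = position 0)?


0b101100101101111111010101000010, position 28 = 0

0


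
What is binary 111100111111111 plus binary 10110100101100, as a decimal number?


111100111111111 + 10110100101100 = 1010011100101011 = 42795

42795


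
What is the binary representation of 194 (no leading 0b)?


194 = 11000010 in binary

11000010


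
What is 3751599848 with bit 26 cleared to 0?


3751599848 & ~(1 << 26) = 3684490984

3684490984


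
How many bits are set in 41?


0b101001 has 3 set bits

3


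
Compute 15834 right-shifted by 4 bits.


0b11110111011010 >> 4 = 0b1111011101 = 989

989


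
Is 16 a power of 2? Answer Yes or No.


0b10000. Only one bit set => Yes

Yes


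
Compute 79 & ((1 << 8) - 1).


79 & 255 = 79

79


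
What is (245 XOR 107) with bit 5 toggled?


Step 1: 245 ^ 107 = 158
Step 2: 158 ^ (1 << 5) = 158 ^ 32 = 190

190


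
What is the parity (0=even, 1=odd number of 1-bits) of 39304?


0b1001100110001000 has 6 ones => parity 0

0


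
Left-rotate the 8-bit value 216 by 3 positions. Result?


Rotate 0b11011000 left by 3 (8-bit) = 0b11000110 = 198

198


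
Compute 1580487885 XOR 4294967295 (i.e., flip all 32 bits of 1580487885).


1580487885 ^ 4294967295 = 2714479410

2714479410


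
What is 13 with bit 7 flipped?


13 ^ (1 << 7) = 13 ^ 128 = 141

141


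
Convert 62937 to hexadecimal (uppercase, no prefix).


62937 = F5D9 hex

F5D9


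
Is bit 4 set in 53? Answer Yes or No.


0b110101, bit 4 = 1. Yes

Yes


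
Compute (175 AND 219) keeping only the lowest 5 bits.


Step 1: 175 & 219 = 139
Step 2: 139 & 31 = 11

11


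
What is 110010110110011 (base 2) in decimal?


110010110110011 in decimal = 26035

26035


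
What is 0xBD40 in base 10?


BD40 hex = 48448 decimal

48448


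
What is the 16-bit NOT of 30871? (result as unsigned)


~0b111100010010111 = 0b1000011101101000 = 34664 (16-bit unsigned)

34664


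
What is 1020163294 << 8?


0b111100110011100111010011011110 << 8 = 0b11110011001110011101001101111000000000 = 261161803264

261161803264


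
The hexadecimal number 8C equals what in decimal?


8C hex = 140 decimal

140


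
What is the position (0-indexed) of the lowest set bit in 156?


0b10011100. Lowest set bit at position 2

2


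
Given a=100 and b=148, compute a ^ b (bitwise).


100 ^ 148 = 240

240


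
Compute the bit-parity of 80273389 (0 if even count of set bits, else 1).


0b100110010001101111111101101 has 17 ones => parity 1

1


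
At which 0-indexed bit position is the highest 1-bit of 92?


0b1011100. Highest set bit at position 6

6


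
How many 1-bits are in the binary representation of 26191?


0b110011001001111 has 9 set bits

9


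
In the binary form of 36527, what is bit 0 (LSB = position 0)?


0b1000111010101111, position 0 = 1

1


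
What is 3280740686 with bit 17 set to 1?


3280740686 | (1 << 17) = 3280740686 | 131072 = 3280871758

3280871758


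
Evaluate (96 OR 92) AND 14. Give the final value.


Step 1: 96 | 92 = 124
Step 2: 124 & 14 = 12

12


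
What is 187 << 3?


0b10111011 << 3 = 0b10111011000 = 1496

1496


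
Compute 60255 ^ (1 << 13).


60255 ^ (1 << 13) = 60255 ^ 8192 = 52063

52063


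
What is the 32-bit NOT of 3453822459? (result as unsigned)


~0b11001101110111010010010111111011 = 0b110010001000101101101000000100 = 841144836 (32-bit unsigned)

841144836


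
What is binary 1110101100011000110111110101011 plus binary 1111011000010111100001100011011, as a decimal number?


1110101100011000110111110101011 + 1111011000010111100001100011011 = 11110000100110000011001011000110 = 4036506310

4036506310


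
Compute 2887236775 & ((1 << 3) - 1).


2887236775 & 7 = 7

7


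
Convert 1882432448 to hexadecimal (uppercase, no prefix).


1882432448 = 7033A3C0 hex

7033A3C0


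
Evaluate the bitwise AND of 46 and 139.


0b101110 & 0b10001011 = 0b1010 = 10

10


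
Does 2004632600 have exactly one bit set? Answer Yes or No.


0b1110111011111000100010000011000. Multiple bits set => No

No


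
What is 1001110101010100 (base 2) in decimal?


1001110101010100 in decimal = 40276

40276


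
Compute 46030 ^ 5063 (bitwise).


0b1011001111001110 ^ 0b1001111000111 = 0b1010000000001001 = 40969

40969


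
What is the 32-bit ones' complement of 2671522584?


2671522584 ^ 4294967295 = 1623444711

1623444711


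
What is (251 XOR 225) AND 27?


Step 1: 251 ^ 225 = 26
Step 2: 26 & 27 = 26

26


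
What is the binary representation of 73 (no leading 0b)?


73 = 1001001 in binary

1001001


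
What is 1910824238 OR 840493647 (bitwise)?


0b1110001111001001101110100101110 | 0b110010000110001110101001001111 = 0b1110011111111001111111101101111 = 1945960303

1945960303


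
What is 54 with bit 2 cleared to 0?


54 & ~(1 << 2) = 50

50


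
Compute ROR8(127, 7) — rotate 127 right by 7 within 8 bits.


Rotate 0b1111111 right by 7 (8-bit) = 0b11111110 = 254

254


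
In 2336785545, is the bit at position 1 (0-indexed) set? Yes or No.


0b10001011010010001000010010001001, bit 1 = 0. No

No


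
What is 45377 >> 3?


0b1011000101000001 >> 3 = 0b1011000101000 = 5672

5672


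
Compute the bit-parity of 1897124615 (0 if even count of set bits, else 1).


0b1110001000100111101001100000111 has 15 ones => parity 1

1


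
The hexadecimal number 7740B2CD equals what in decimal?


7740B2CD hex = 2000728781 decimal

2000728781


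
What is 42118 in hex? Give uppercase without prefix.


42118 = A486 hex

A486


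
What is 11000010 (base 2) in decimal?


11000010 in decimal = 194

194


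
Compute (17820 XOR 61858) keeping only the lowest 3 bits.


Step 1: 17820 ^ 61858 = 46142
Step 2: 46142 & 7 = 6

6


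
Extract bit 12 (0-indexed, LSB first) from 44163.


0b1010110010000011, position 12 = 0

0


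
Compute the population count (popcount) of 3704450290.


0b11011100110011010110110011110010 has 19 set bits

19


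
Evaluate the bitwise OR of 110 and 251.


0b1101110 | 0b11111011 = 0b11111111 = 255

255


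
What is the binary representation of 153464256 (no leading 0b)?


153464256 = 1001001001011010110111000000 in binary

1001001001011010110111000000


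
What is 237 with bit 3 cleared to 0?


237 & ~(1 << 3) = 229

229


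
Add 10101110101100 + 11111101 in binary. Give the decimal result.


10101110101100 + 11111101 = 10110010101001 = 11433

11433


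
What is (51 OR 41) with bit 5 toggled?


Step 1: 51 | 41 = 59
Step 2: 59 ^ (1 << 5) = 59 ^ 32 = 27

27


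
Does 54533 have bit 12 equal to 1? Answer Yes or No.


0b1101010100000101, bit 12 = 1. Yes

Yes


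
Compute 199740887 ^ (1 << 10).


199740887 ^ (1 << 10) = 199740887 ^ 1024 = 199739863

199739863


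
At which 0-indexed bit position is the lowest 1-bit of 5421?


0b1010100101101. Lowest set bit at position 0

0


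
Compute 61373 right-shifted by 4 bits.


0b1110111110111101 >> 4 = 0b111011111011 = 3835

3835


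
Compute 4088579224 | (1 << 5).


4088579224 | (1 << 5) = 4088579224 | 32 = 4088579256

4088579256


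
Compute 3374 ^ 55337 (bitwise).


0b110100101110 ^ 0b1101100000101001 = 0b1101010100000111 = 54535

54535


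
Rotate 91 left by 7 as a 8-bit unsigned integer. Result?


Rotate 0b1011011 left by 7 (8-bit) = 0b10101101 = 173

173


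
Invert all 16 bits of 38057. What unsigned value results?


38057 ^ 65535 = 27478

27478


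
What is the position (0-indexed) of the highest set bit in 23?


0b10111. Highest set bit at position 4

4


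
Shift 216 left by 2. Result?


0b11011000 << 2 = 0b1101100000 = 864

864


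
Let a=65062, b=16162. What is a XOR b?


65062 ^ 16162 = 49412

49412


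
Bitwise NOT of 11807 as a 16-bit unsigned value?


~0b10111000011111 = 0b1101000111100000 = 53728 (16-bit unsigned)

53728


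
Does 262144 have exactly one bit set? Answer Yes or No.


0b1000000000000000000. Only one bit set => Yes

Yes


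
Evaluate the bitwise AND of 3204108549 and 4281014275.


0b10111110111110101101000100000101 & 0b11111111001010110001100000000011 = 0b10111110001010100001000000000001 = 3190427649

3190427649


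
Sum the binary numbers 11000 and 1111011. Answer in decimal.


11000 + 1111011 = 10010011 = 147

147


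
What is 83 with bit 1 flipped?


83 ^ (1 << 1) = 83 ^ 2 = 81

81


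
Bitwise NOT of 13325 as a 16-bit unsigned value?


~0b11010000001101 = 0b1100101111110010 = 52210 (16-bit unsigned)

52210


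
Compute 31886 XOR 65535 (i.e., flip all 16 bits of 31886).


31886 ^ 65535 = 33649

33649


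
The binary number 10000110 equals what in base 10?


10000110 in decimal = 134

134


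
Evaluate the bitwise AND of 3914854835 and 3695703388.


0b11101001010101111111000110110011 & 0b11011100010001111111010101011100 = 0b11001000010001111111000100010000 = 3360157968

3360157968


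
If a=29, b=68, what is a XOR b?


29 ^ 68 = 89

89


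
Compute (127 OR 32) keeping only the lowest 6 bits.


Step 1: 127 | 32 = 127
Step 2: 127 & 63 = 63

63


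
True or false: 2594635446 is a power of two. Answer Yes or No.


0b10011010101001101111111010110110. Multiple bits set => No

No


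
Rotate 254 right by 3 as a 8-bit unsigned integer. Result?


Rotate 0b11111110 right by 3 (8-bit) = 0b11011111 = 223

223


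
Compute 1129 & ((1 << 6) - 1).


1129 & 63 = 41

41


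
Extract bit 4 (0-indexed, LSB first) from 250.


0b11111010, position 4 = 1

1


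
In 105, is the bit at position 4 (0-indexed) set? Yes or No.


0b1101001, bit 4 = 0. No

No


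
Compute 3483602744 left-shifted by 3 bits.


0b11001111101000111000111100111000 << 3 = 0b11001111101000111000111100111000000 = 27868821952

27868821952


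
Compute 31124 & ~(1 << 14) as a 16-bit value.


31124 & ~(1 << 14) = 14740

14740


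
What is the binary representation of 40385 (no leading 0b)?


40385 = 1001110111000001 in binary

1001110111000001


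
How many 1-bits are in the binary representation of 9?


0b1001 has 2 set bits

2


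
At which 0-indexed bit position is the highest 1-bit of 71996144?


0b100010010101001001011110000. Highest set bit at position 26

26


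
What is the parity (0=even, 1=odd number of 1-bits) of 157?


0b10011101 has 5 ones => parity 1

1


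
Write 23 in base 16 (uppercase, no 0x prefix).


23 = 17 hex

17


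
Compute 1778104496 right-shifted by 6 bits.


0b1101001111110111011100010110000 >> 6 = 0b1101001111110111011100010 = 27782882

27782882


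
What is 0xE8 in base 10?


E8 hex = 232 decimal

232


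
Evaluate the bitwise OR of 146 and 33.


0b10010010 | 0b100001 = 0b10110011 = 179

179


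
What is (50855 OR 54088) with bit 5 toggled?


Step 1: 50855 | 54088 = 55279
Step 2: 55279 ^ (1 << 5) = 55279 ^ 32 = 55247

55247


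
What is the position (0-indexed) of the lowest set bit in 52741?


0b1100111000000101. Lowest set bit at position 0

0


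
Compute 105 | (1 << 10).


105 | (1 << 10) = 105 | 1024 = 1129

1129


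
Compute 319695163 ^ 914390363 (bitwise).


0b10011000011100010100100111011 ^ 0b110110100000000111110101011011 = 0b100101100011100101010001100000 = 630084704

630084704


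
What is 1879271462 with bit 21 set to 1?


1879271462 | (1 << 21) = 1879271462 | 2097152 = 1881368614

1881368614


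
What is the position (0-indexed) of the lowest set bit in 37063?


0b1001000011000111. Lowest set bit at position 0

0


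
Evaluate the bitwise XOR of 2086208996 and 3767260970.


0b1111100010110010000010111100100 ^ 0b11100000100010111101011100101010 = 0b10011100110100101101001011001110 = 2631062222

2631062222


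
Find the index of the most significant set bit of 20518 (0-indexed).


0b101000000100110. Highest set bit at position 14

14


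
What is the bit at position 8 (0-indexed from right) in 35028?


0b1000100011010100, position 8 = 0

0


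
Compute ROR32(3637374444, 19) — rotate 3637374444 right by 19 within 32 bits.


Rotate 0b11011000110011011110110111101100 right by 19 (32-bit) = 0b10111101101111011001101100011001 = 3183319833

3183319833


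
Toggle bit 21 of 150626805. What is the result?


150626805 ^ (1 << 21) = 150626805 ^ 2097152 = 148529653

148529653


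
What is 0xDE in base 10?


DE hex = 222 decimal

222


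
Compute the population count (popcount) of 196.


0b11000100 has 3 set bits

3


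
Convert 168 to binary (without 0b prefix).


168 = 10101000 in binary

10101000


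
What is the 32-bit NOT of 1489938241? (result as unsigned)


~0b1011000110011101010011101000001 = 0b10100111001100010101100010111110 = 2805029054 (32-bit unsigned)

2805029054


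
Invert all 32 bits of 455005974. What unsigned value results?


455005974 ^ 4294967295 = 3839961321

3839961321


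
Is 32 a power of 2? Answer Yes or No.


0b100000. Only one bit set => Yes

Yes


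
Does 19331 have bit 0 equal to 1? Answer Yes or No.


0b100101110000011, bit 0 = 1. Yes

Yes


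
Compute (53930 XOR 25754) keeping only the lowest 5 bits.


Step 1: 53930 ^ 25754 = 46640
Step 2: 46640 & 31 = 16

16


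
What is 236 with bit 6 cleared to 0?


236 & ~(1 << 6) = 172

172


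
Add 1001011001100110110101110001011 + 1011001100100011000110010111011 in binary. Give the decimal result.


1001011001100110110101110001011 + 1011001100100011000110010111011 = 10100100110001001111100001000110 = 2764372038

2764372038


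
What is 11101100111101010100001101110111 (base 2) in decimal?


11101100111101010100001101110111 in decimal = 3975496567

3975496567


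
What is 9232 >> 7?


0b10010000010000 >> 7 = 0b1001000 = 72

72


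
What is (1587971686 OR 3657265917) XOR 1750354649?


Step 1: 1587971686 | 3657265917 = 3758094079
Step 2: 3758094079 ^ 1750354649 = 3081485350

3081485350


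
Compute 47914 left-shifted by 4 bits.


0b1011101100101010 << 4 = 0b10111011001010100000 = 766624

766624


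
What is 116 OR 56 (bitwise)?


0b1110100 | 0b111000 = 0b1111100 = 124

124


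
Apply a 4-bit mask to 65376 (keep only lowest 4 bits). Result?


65376 & 15 = 0

0


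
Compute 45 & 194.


0b101101 & 0b11000010 = 0b0 = 0

0


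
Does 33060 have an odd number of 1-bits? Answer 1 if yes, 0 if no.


0b1000000100100100 has 4 ones => parity 0

0


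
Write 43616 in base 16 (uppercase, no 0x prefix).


43616 = AA60 hex

AA60


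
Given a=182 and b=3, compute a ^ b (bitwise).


182 ^ 3 = 181

181


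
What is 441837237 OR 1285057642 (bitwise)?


0b11010010101011110011010110101 | 0b1001100100110000110110001101010 = 0b1011110110111011110111011111111 = 1591602943

1591602943


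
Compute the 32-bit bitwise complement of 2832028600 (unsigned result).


~0b10101000110011010101001110111000 = 0b1010111001100101010110001000111 = 1462938695 (32-bit unsigned)

1462938695


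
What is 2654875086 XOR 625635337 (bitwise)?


0b10011110001111100010110111001110 ^ 0b100101010010100111000000001001 = 0b10111011011101000101110111000111 = 3144965575

3144965575


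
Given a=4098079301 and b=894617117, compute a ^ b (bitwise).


4098079301 ^ 894617117 = 3239148632

3239148632


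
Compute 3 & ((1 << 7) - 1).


3 & 127 = 3

3


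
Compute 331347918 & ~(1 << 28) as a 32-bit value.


331347918 & ~(1 << 28) = 62912462

62912462


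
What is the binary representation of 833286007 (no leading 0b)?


833286007 = 110001101010101110111101110111 in binary

110001101010101110111101110111


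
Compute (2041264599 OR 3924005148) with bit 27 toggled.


Step 1: 2041264599 | 3924005148 = 4192975327
Step 2: 4192975327 ^ (1 << 27) = 4192975327 ^ 134217728 = 4058757599

4058757599


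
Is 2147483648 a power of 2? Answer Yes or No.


0b10000000000000000000000000000000. Only one bit set => Yes

Yes


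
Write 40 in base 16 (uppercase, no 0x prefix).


40 = 28 hex

28


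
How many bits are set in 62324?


0b1111001101110100 has 10 set bits

10


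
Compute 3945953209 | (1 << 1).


3945953209 | (1 << 1) = 3945953209 | 2 = 3945953211

3945953211


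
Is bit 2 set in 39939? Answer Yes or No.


0b1001110000000011, bit 2 = 0. No

No


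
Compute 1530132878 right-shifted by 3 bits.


0b1011011001100111111100110001110 >> 3 = 0b1011011001100111111100110001 = 191266609

191266609


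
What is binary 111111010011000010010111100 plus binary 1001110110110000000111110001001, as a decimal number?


111111010011000010010111100 + 1001110110110000000111110001001 = 1010110110000011001010001000101 = 1455526981

1455526981


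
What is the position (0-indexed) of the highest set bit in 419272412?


0b11000111111011001011011011100. Highest set bit at position 28

28


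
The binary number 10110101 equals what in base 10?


10110101 in decimal = 181

181


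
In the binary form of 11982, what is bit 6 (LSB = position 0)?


0b10111011001110, position 6 = 1

1


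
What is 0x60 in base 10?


60 hex = 96 decimal

96


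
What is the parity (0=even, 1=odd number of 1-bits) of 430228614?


0b11001101001001100010010000110 has 12 ones => parity 0

0


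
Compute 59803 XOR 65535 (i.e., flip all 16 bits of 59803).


59803 ^ 65535 = 5732

5732


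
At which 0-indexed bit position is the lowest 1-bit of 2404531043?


0b10001111010100100011101101100011. Lowest set bit at position 0

0


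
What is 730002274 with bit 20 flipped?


730002274 ^ (1 << 20) = 730002274 ^ 1048576 = 731050850

731050850


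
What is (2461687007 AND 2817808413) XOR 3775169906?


Step 1: 2461687007 & 2817808413 = 2192594973
Step 2: 2192594973 ^ 3775169906 = 1672797551

1672797551


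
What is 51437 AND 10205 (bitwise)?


0b1100100011101101 & 0b10011111011101 = 0b11001101 = 205

205


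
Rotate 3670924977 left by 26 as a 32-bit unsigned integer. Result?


Rotate 0b11011010110011011101111010110001 left by 26 (32-bit) = 0b11000111011010110011011101111010 = 3345692538

3345692538


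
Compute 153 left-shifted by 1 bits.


0b10011001 << 1 = 0b100110010 = 306

306


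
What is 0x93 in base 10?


93 hex = 147 decimal

147


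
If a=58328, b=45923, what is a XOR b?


58328 ^ 45923 = 20667

20667


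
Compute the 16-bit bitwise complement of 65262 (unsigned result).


~0b1111111011101110 = 0b100010001 = 273 (16-bit unsigned)

273


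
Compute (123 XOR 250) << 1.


Step 1: 123 ^ 250 = 129
Step 2: 129 << 1 = 258

258


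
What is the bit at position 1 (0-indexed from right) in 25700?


0b110010001100100, position 1 = 0

0


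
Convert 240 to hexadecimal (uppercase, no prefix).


240 = F0 hex

F0


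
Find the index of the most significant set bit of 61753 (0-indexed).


0b1111000100111001. Highest set bit at position 15

15


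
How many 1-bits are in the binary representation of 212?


0b11010100 has 4 set bits

4


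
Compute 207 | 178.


0b11001111 | 0b10110010 = 0b11111111 = 255

255


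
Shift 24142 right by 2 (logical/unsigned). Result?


0b101111001001110 >> 2 = 0b1011110010011 = 6035

6035


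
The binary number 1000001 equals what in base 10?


1000001 in decimal = 65

65


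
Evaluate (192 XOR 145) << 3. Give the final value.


Step 1: 192 ^ 145 = 81
Step 2: 81 << 3 = 648

648


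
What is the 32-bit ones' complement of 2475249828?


2475249828 ^ 4294967295 = 1819717467

1819717467


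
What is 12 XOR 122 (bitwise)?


0b1100 ^ 0b1111010 = 0b1110110 = 118

118


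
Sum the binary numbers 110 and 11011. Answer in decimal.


110 + 11011 = 100001 = 33

33


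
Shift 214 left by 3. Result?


0b11010110 << 3 = 0b11010110000 = 1712

1712


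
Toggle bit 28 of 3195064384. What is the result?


3195064384 ^ (1 << 28) = 3195064384 ^ 268435456 = 2926628928

2926628928


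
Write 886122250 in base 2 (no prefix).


886122250 = 110100110100010010011100001010 in binary

110100110100010010011100001010


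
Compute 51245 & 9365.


0b1100100000101101 & 0b10010010010101 = 0b101 = 5

5


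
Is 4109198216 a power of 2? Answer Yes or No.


0b11110100111011010110001110001000. Multiple bits set => No

No


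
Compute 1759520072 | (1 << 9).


1759520072 | (1 << 9) = 1759520072 | 512 = 1759520584

1759520584


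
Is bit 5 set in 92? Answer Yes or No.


0b1011100, bit 5 = 0. No

No


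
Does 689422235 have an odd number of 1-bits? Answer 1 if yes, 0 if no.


0b101001000101111011111110011011 has 19 ones => parity 1

1


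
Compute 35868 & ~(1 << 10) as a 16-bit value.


35868 & ~(1 << 10) = 34844

34844


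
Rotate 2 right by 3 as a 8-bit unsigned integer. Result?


Rotate 0b10 right by 3 (8-bit) = 0b1000000 = 64

64


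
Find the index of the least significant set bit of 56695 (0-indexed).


0b1101110101110111. Lowest set bit at position 0

0


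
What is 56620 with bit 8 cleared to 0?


56620 & ~(1 << 8) = 56364

56364


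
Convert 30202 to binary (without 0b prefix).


30202 = 111010111111010 in binary

111010111111010


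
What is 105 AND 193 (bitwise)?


0b1101001 & 0b11000001 = 0b1000001 = 65

65


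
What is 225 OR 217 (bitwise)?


0b11100001 | 0b11011001 = 0b11111001 = 249

249
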